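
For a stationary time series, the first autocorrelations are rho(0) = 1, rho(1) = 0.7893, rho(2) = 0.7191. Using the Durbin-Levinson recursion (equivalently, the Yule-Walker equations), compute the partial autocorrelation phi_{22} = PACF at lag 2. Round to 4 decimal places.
\phi_{22} = 0.2549

The PACF at lag k is phi_{kk}, the last component of the solution
to the Yule-Walker system G_k phi = r_k where
  (G_k)_{ij} = rho(|i - j|), (r_k)_i = rho(i), i,j = 1..k.
Equivalently, Durbin-Levinson gives phi_{kk} iteratively:
  phi_{11} = rho(1)
  phi_{kk} = [rho(k) - sum_{j=1..k-1} phi_{k-1,j} rho(k-j)]
            / [1 - sum_{j=1..k-1} phi_{k-1,j} rho(j)],
  phi_{k,j} = phi_{k-1,j} - phi_{kk} phi_{k-1,k-j},  j = 1..k-1.
Step k = 1:
  phi_11 = rho(1) = 0.7893.
Step k = 2:
  phi_22 = [rho(2) - phi_11 rho(1)] / [1 - phi_11 rho(1)] = [0.7191 - (0.7893)(0.7893)] / [1 - (0.7893)(0.7893)]
         = 0.09610551 / 0.37700551 = 0.2549.
Therefore phi_{22} = 0.2549.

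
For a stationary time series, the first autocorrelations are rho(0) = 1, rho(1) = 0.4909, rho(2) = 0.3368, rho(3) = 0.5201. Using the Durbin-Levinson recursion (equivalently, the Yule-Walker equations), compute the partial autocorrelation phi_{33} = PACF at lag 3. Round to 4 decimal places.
\phi_{33} = 0.4199

The PACF at lag k is phi_{kk}, the last component of the solution
to the Yule-Walker system G_k phi = r_k where
  (G_k)_{ij} = rho(|i - j|), (r_k)_i = rho(i), i,j = 1..k.
Equivalently, Durbin-Levinson gives phi_{kk} iteratively:
  phi_{11} = rho(1)
  phi_{kk} = [rho(k) - sum_{j=1..k-1} phi_{k-1,j} rho(k-j)]
            / [1 - sum_{j=1..k-1} phi_{k-1,j} rho(j)],
  phi_{k,j} = phi_{k-1,j} - phi_{kk} phi_{k-1,k-j},  j = 1..k-1.
Step k = 1:
  phi_11 = rho(1) = 0.4909.
Step k = 2:
  phi_22 = [rho(2) - phi_11 rho(1)] / [1 - phi_11 rho(1)] = [0.3368 - (0.4909)(0.4909)] / [1 - (0.4909)(0.4909)]
         = 0.09581719 / 0.75901719 = 0.126238.
  Update: phi_21 = phi_11 - phi_22 phi_11 = 0.4909 - (0.126238)(0.4909) = 0.42893.
Step k = 3:
  phi_33 = [rho(3) - phi_21 rho(2) - phi_22 rho(1)] / [1 - phi_21 rho(1) - phi_22 rho(2)]
    numerator   = 0.5201 - (0.42893)(0.3368) - (0.126238)(0.4909) = 0.31366606
    denominator = 1 - (0.42893)(0.4909) - (0.126238)(0.3368) = 0.74692137
  phi_33 = 0.31366606 / 0.74692137 = 0.4199.
Therefore phi_{33} = 0.4199.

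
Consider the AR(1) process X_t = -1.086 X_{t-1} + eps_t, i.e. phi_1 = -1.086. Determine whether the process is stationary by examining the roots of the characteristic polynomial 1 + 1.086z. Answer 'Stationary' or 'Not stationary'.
\text{Not stationary}

The AR(p) characteristic polynomial is P(z) = 1 + 1.086z.
Stationarity requires all roots to lie outside the unit circle, i.e. |z| > 1 for every root.
This is linear in z: 1 + (1.086) z = 0  =>  z = -1/(1.086) = -0.92081,  |z| = 0.92081.
Moduli of all roots: 0.9208.
All moduli strictly greater than 1? No.
Verdict: Not stationary.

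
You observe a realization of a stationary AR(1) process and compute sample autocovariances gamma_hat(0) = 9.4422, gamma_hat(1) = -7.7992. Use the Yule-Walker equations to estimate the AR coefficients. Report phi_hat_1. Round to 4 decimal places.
\hat\phi_{1} = -0.8260

The Yule-Walker equations for an AR(p) process read, in matrix form,
  Gamma_p phi = r_p,   with   (Gamma_p)_{ij} = gamma(|i - j|),
                       (r_p)_i = gamma(i),   i,j = 1..p.
Substitute the sample gammas (Toeplitz matrix and right-hand side of size 1):
  Gamma_p = [[9.4422]]
  r_p     = [-7.7992]
With p = 1 this is the single equation gamma(0) phi_1 = gamma(1):
  phi_hat_1 = gamma(1) / gamma(0) = -7.7992 / 9.4422 = -0.8260.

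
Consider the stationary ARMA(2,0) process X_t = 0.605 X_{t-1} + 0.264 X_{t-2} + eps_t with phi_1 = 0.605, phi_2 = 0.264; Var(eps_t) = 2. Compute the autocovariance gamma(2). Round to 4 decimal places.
\gamma(2) = 5.0469

Multiply the model equation by X_{t-k} and take expectations. With theta_0 = psi_0 = 1 and psi_j the MA(infinity) weights, this gives
  gamma(k) - sum_i phi_i gamma(k-i) = c_k,
  c_k = sigma^2 * sum_{j=k..q} theta_j psi_{j-k}   (c_k = 0 for k > q),
using gamma(-m) = gamma(m).
Pure AR (q = 0): c_0 = sigma^2 = 2, c_k = 0 for k >= 1.
Equations for k = 0, 1, 2 (AR order 2, c_2 = 0):
  (E0) gamma(0) = phi_1 gamma(1) + phi_2 gamma(2) + c_0
  (E1) gamma(1) = phi_1 gamma(0) + phi_2 gamma(1) + c_1
  (E2) gamma(2) = phi_1 gamma(1) + phi_2 gamma(0)
From (E1): gamma(1) = A gamma(0) + B with
  A = phi_1 / (1 - phi_2) = 0.605 / 0.736 = 0.822011,   B = c_1 / (1 - phi_2) = 0 / 0.736 = 0.
Insert (E2) into (E0): gamma(0) (1 - phi_2^2) = phi_1 (1 + phi_2) gamma(1) + c_0.
  phi_1 (1 + phi_2) = (0.605)(1.264) = 0.76472,   1 - phi_2^2 = 0.930304.
Replace gamma(1) by A gamma(0) + B and collect gamma(0):
  gamma(0) [0.930304 - (0.76472)(0.822011)] = c_0 = 2
  gamma(0) * 0.301696 = 2
  gamma(0) = 2 / 0.301696 = 6.629193.
  gamma(1) = A gamma(0) = (0.822011)(6.629193) = 5.449269.
  gamma(2) = phi_1 gamma(1) + phi_2 gamma(0) = (0.605)(5.449269) + (0.264)(6.629193) = 5.046915.
Therefore gamma(2) = 5.0469 (to 4 decimal places).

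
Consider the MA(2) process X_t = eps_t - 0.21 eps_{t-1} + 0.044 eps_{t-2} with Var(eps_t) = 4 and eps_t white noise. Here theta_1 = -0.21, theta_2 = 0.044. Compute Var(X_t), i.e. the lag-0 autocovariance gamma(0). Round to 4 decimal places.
\gamma(0) = 4.1841

For an MA(q) process X_t = eps_t + sum_i theta_i eps_{t-i} with
Var(eps_t) = sigma^2, the variance is
  gamma(0) = sigma^2 * (1 + sum_i theta_i^2).
  sum_i theta_i^2 = (-0.21)^2 + (0.044)^2 = 0.0441 + 0.001936 = 0.046036.
  gamma(0) = 4 * (1 + 0.046036) = 4 * 1.046036 = 4.184144, which rounds to 4.1841.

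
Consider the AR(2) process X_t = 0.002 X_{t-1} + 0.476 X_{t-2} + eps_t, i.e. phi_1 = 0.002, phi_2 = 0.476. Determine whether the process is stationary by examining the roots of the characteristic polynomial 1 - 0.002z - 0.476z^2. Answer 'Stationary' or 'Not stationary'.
\text{Stationary}

The AR(p) characteristic polynomial is P(z) = 1 - 0.002z - 0.476z^2.
Stationarity requires all roots to lie outside the unit circle, i.e. |z| > 1 for every root.
Set 1 + (-0.002) z + (-0.476) z^2 = 0, i.e. a z^2 + b z + c = 0 with a = -0.476, b = -0.002, c = 1.
Discriminant D = b^2 - 4ac = (-0.002)^2 - 4*(-0.476)*1 = 0.000004 - (-1.904) = 1.904004.
D >= 0, so the roots are real: z = (-b +/- sqrt(D)) / (2a) = (0.002 +/- 1.379857) / (-0.952).
  z_1 = (0.002 + 1.379857) / (-0.952) = -1.4515,   |z_1| = 1.4515.
  z_2 = (0.002 - 1.379857) / (-0.952) = 1.4473,   |z_2| = 1.4473.
Moduli of all roots: 1.4515, 1.4473.
All moduli strictly greater than 1? Yes.
Verdict: Stationary.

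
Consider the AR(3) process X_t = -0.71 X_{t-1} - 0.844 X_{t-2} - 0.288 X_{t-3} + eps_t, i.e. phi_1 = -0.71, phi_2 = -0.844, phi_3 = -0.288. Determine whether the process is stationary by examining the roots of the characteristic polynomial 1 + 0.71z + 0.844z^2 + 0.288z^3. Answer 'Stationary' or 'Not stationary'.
\text{Stationary}

The AR(p) characteristic polynomial is P(z) = 1 + 0.71z + 0.844z^2 + 0.288z^3.
Stationarity requires all roots to lie outside the unit circle, i.e. |z| > 1 for every root.
Degree 3: look for a simple real root z0 first, then factor out (1 - z/z0) and solve the remaining quadratic.
Testing z0 = -2.5: P(-2.5) = 1 + (0.71)(-2.5) + (0.844)(-2.5)^2 + (0.288)(-2.5)^3
  = 1 + (-1.775) + (5.275) + (-4.5) = 0.  So z_0 = -2.5 is a root, |z_0| = 2.5.
Divide out the factor (1 + 0.4 z) = (1 - z/z0) (since 1/z0 = -0.4):
  P(z) = (1 + 0.4 z)(1 + (0.31) z + (0.72) z^2)
  [check: z-coef 0.31 - (-0.4) = 0.71; z^2-coef 0.72 - (-0.4)(0.31) = 0.844; z^3-coef -(-0.4)(0.72) = 0.288.]
Remaining roots from the quadratic factor 1 + (0.31) z + (0.72) z^2:
  Set 1 + (0.31) z + (0.72) z^2 = 0, i.e. a z^2 + b z + c = 0 with a = 0.72, b = 0.31, c = 1.
  Discriminant D = b^2 - 4ac = (0.31)^2 - 4*(0.72)*1 = 0.0961 - (2.88) = -2.7839.
  D < 0, so the roots are the complex-conjugate pair z = (-b +/- i sqrt(-D)) / (2a) = -0.2153 +/- 1.1587i.
  For a conjugate pair |z|^2 = z * conj(z) = (product of roots) = c/a = 1/(0.72) = 1.388889, so |z| = sqrt(1.388889) = 1.1785 for both roots.
Moduli of all roots: 2.5000, 1.1785, 1.1785.
All moduli strictly greater than 1? Yes.
Verdict: Stationary.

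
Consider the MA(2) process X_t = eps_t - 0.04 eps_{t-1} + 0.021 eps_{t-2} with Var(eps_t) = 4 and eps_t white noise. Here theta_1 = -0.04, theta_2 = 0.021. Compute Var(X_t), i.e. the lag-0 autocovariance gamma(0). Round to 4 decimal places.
\gamma(0) = 4.0082

For an MA(q) process X_t = eps_t + sum_i theta_i eps_{t-i} with
Var(eps_t) = sigma^2, the variance is
  gamma(0) = sigma^2 * (1 + sum_i theta_i^2).
  sum_i theta_i^2 = (-0.04)^2 + (0.021)^2 = 0.0016 + 0.000441 = 0.002041.
  gamma(0) = 4 * (1 + 0.002041) = 4 * 1.002041 = 4.008164, which rounds to 4.0082.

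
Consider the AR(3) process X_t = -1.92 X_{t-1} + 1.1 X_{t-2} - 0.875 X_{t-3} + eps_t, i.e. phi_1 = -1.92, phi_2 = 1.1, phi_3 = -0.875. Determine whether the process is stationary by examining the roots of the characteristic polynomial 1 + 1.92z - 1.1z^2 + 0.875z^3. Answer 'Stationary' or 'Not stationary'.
\text{Not stationary}

The AR(p) characteristic polynomial is P(z) = 1 + 1.92z - 1.1z^2 + 0.875z^3.
Stationarity requires all roots to lie outside the unit circle, i.e. |z| > 1 for every root.
Degree 3: look for a simple real root z0 first, then factor out (1 - z/z0) and solve the remaining quadratic.
Testing z0 = -0.4: P(-0.4) = 1 + (1.92)(-0.4) + (-1.1)(-0.4)^2 + (0.875)(-0.4)^3
  = 1 + (-0.768) + (-0.176) + (-0.056) = 0.  So z_0 = -0.4 is a root, |z_0| = 0.4.
Divide out the factor (1 + 2.5 z) = (1 - z/z0) (since 1/z0 = -2.5):
  P(z) = (1 + 2.5 z)(1 + (-0.58) z + (0.35) z^2)
  [check: z-coef -0.58 - (-2.5) = 1.92; z^2-coef 0.35 - (-2.5)(-0.58) = -1.1; z^3-coef -(-2.5)(0.35) = 0.875.]
Remaining roots from the quadratic factor 1 + (-0.58) z + (0.35) z^2:
  Set 1 + (-0.58) z + (0.35) z^2 = 0, i.e. a z^2 + b z + c = 0 with a = 0.35, b = -0.58, c = 1.
  Discriminant D = b^2 - 4ac = (-0.58)^2 - 4*(0.35)*1 = 0.3364 - (1.4) = -1.0636.
  D < 0, so the roots are the complex-conjugate pair z = (-b +/- i sqrt(-D)) / (2a) = 0.8286 +/- 1.4733i.
  For a conjugate pair |z|^2 = z * conj(z) = (product of roots) = c/a = 1/(0.35) = 2.857143, so |z| = sqrt(2.857143) = 1.6903 for both roots.
Moduli of all roots: 0.4000, 1.6903, 1.6903.
All moduli strictly greater than 1? No.
Verdict: Not stationary.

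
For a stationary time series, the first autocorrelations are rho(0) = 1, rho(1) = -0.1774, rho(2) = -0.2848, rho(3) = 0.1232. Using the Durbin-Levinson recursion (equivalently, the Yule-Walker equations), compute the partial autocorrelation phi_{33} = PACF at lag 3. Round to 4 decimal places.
\phi_{33} = -0.0020

The PACF at lag k is phi_{kk}, the last component of the solution
to the Yule-Walker system G_k phi = r_k where
  (G_k)_{ij} = rho(|i - j|), (r_k)_i = rho(i), i,j = 1..k.
Equivalently, Durbin-Levinson gives phi_{kk} iteratively:
  phi_{11} = rho(1)
  phi_{kk} = [rho(k) - sum_{j=1..k-1} phi_{k-1,j} rho(k-j)]
            / [1 - sum_{j=1..k-1} phi_{k-1,j} rho(j)],
  phi_{k,j} = phi_{k-1,j} - phi_{kk} phi_{k-1,k-j},  j = 1..k-1.
Step k = 1:
  phi_11 = rho(1) = -0.1774.
Step k = 2:
  phi_22 = [rho(2) - phi_11 rho(1)] / [1 - phi_11 rho(1)] = [-0.2848 - (-0.1774)(-0.1774)] / [1 - (-0.1774)(-0.1774)]
         = -0.31627076 / 0.96852924 = -0.326547.
  Update: phi_21 = phi_11 - phi_22 phi_11 = -0.1774 - (-0.326547)(-0.1774) = -0.23533.
Step k = 3:
  phi_33 = [rho(3) - phi_21 rho(2) - phi_22 rho(1)] / [1 - phi_21 rho(1) - phi_22 rho(2)]
    numerator   = 0.1232 - (-0.23533)(-0.2848) - (-0.326547)(-0.1774) = -0.00175137
    denominator = 1 - (-0.23533)(-0.1774) - (-0.326547)(-0.2848) = 0.86525183
  phi_33 = -0.00175137 / 0.86525183 = -0.002.
Therefore phi_{33} = -0.0020.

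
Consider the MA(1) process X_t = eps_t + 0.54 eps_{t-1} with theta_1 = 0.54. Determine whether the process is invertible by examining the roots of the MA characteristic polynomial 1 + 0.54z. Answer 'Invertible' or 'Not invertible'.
\text{Invertible}

The MA(q) characteristic polynomial is P(z) = 1 + 0.54z.
Invertibility requires all roots to lie outside the unit circle, i.e. |z| > 1 for every root.
This is linear in z: 1 + (0.54) z = 0  =>  z = -1/(0.54) = -1.851852,  |z| = 1.851852.
Moduli of all roots: 1.8519.
All moduli strictly greater than 1? Yes.
Verdict: Invertible.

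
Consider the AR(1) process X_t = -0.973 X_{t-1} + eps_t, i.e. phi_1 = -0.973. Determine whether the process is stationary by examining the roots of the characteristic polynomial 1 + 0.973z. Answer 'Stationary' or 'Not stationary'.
\text{Stationary}

The AR(p) characteristic polynomial is P(z) = 1 + 0.973z.
Stationarity requires all roots to lie outside the unit circle, i.e. |z| > 1 for every root.
This is linear in z: 1 + (0.973) z = 0  =>  z = -1/(0.973) = -1.027749,  |z| = 1.027749.
Moduli of all roots: 1.0277.
All moduli strictly greater than 1? Yes.
Verdict: Stationary.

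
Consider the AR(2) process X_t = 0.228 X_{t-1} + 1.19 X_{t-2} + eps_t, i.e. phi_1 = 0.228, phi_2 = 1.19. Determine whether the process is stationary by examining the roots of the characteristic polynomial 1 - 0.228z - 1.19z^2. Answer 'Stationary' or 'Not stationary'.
\text{Not stationary}

The AR(p) characteristic polynomial is P(z) = 1 - 0.228z - 1.19z^2.
Stationarity requires all roots to lie outside the unit circle, i.e. |z| > 1 for every root.
Set 1 + (-0.228) z + (-1.19) z^2 = 0, i.e. a z^2 + b z + c = 0 with a = -1.19, b = -0.228, c = 1.
Discriminant D = b^2 - 4ac = (-0.228)^2 - 4*(-1.19)*1 = 0.051984 - (-4.76) = 4.811984.
D >= 0, so the roots are real: z = (-b +/- sqrt(D)) / (2a) = (0.228 +/- 2.193623) / (-2.38).
  z_1 = (0.228 + 2.193623) / (-2.38) = -1.0175,   |z_1| = 1.0175.
  z_2 = (0.228 - 2.193623) / (-2.38) = 0.8259,   |z_2| = 0.8259.
Moduli of all roots: 1.0175, 0.8259.
All moduli strictly greater than 1? No.
Verdict: Not stationary.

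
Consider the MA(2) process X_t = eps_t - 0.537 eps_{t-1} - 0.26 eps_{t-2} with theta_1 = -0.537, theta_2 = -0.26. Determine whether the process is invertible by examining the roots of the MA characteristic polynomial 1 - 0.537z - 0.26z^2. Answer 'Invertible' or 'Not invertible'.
\text{Invertible}

The MA(q) characteristic polynomial is P(z) = 1 - 0.537z - 0.26z^2.
Invertibility requires all roots to lie outside the unit circle, i.e. |z| > 1 for every root.
Set 1 + (-0.537) z + (-0.26) z^2 = 0, i.e. a z^2 + b z + c = 0 with a = -0.26, b = -0.537, c = 1.
Discriminant D = b^2 - 4ac = (-0.537)^2 - 4*(-0.26)*1 = 0.288369 - (-1.04) = 1.328369.
D >= 0, so the roots are real: z = (-b +/- sqrt(D)) / (2a) = (0.537 +/- 1.152549) / (-0.52).
  z_1 = (0.537 + 1.152549) / (-0.52) = -3.2491,   |z_1| = 3.2491.
  z_2 = (0.537 - 1.152549) / (-0.52) = 1.1837,   |z_2| = 1.1837.
Moduli of all roots: 3.2491, 1.1837.
All moduli strictly greater than 1? Yes.
Verdict: Invertible.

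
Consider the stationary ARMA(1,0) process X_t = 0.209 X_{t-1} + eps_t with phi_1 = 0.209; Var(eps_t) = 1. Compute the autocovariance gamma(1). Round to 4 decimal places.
\gamma(1) = 0.2185

Multiply the model equation by X_{t-k} and take expectations. With theta_0 = psi_0 = 1 and psi_j the MA(infinity) weights, this gives
  gamma(k) - sum_i phi_i gamma(k-i) = c_k,
  c_k = sigma^2 * sum_{j=k..q} theta_j psi_{j-k}   (c_k = 0 for k > q),
using gamma(-m) = gamma(m).
Pure AR (q = 0): c_0 = sigma^2 = 1, c_k = 0 for k >= 1.
Equations for k = 0 and k = 1 (AR order 1):
  gamma(0) = phi_1 gamma(1) + c_0
  gamma(1) = phi_1 gamma(0) + c_1
Substituting the second into the first: gamma(0) (1 - phi_1^2) = c_0 + phi_1 c_1, so
  gamma(0) = c_0 / (1 - phi_1^2) = 1 / (1 - (0.209)^2) = 1 / 0.956319 = 1.045676.
  gamma(1) = phi_1 gamma(0) = (0.209)(1.045676) = 0.218546.
Therefore gamma(1) = 0.2185 (to 4 decimal places).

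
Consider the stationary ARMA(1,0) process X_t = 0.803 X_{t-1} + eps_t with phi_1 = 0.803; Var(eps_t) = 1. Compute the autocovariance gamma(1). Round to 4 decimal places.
\gamma(1) = 2.2608

Multiply the model equation by X_{t-k} and take expectations. With theta_0 = psi_0 = 1 and psi_j the MA(infinity) weights, this gives
  gamma(k) - sum_i phi_i gamma(k-i) = c_k,
  c_k = sigma^2 * sum_{j=k..q} theta_j psi_{j-k}   (c_k = 0 for k > q),
using gamma(-m) = gamma(m).
Pure AR (q = 0): c_0 = sigma^2 = 1, c_k = 0 for k >= 1.
Equations for k = 0 and k = 1 (AR order 1):
  gamma(0) = phi_1 gamma(1) + c_0
  gamma(1) = phi_1 gamma(0) + c_1
Substituting the second into the first: gamma(0) (1 - phi_1^2) = c_0 + phi_1 c_1, so
  gamma(0) = c_0 / (1 - phi_1^2) = 1 / (1 - (0.803)^2) = 1 / 0.355191 = 2.815387.
  gamma(1) = phi_1 gamma(0) = (0.803)(2.815387) = 2.260755.
Therefore gamma(1) = 2.2608 (to 4 decimal places).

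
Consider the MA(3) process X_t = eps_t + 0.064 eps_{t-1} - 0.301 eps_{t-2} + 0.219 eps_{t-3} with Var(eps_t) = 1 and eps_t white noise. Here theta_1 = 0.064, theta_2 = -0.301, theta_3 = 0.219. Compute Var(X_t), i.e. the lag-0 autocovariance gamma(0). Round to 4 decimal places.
\gamma(0) = 1.1427

For an MA(q) process X_t = eps_t + sum_i theta_i eps_{t-i} with
Var(eps_t) = sigma^2, the variance is
  gamma(0) = sigma^2 * (1 + sum_i theta_i^2).
  sum_i theta_i^2 = (0.064)^2 + (-0.301)^2 + (0.219)^2 = 0.004096 + 0.090601 + 0.047961 = 0.142658.
  gamma(0) = 1 * (1 + 0.142658) = 1 * 1.142658 = 1.142658, which rounds to 1.1427.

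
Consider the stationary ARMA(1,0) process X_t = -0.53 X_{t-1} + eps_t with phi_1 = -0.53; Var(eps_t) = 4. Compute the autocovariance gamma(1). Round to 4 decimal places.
\gamma(1) = -2.9481

Multiply the model equation by X_{t-k} and take expectations. With theta_0 = psi_0 = 1 and psi_j the MA(infinity) weights, this gives
  gamma(k) - sum_i phi_i gamma(k-i) = c_k,
  c_k = sigma^2 * sum_{j=k..q} theta_j psi_{j-k}   (c_k = 0 for k > q),
using gamma(-m) = gamma(m).
Pure AR (q = 0): c_0 = sigma^2 = 4, c_k = 0 for k >= 1.
Equations for k = 0 and k = 1 (AR order 1):
  gamma(0) = phi_1 gamma(1) + c_0
  gamma(1) = phi_1 gamma(0) + c_1
Substituting the second into the first: gamma(0) (1 - phi_1^2) = c_0 + phi_1 c_1, so
  gamma(0) = c_0 / (1 - phi_1^2) = 4 / (1 - (-0.53)^2) = 4 / 0.7191 = 5.562509.
  gamma(1) = phi_1 gamma(0) = (-0.53)(5.562509) = -2.94813.
Therefore gamma(1) = -2.9481 (to 4 decimal places).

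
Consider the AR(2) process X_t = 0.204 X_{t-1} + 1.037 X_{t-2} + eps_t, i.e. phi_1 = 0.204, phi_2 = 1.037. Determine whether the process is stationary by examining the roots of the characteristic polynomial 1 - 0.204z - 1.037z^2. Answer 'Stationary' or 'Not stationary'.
\text{Not stationary}

The AR(p) characteristic polynomial is P(z) = 1 - 0.204z - 1.037z^2.
Stationarity requires all roots to lie outside the unit circle, i.e. |z| > 1 for every root.
Set 1 + (-0.204) z + (-1.037) z^2 = 0, i.e. a z^2 + b z + c = 0 with a = -1.037, b = -0.204, c = 1.
Discriminant D = b^2 - 4ac = (-0.204)^2 - 4*(-1.037)*1 = 0.041616 - (-4.148) = 4.189616.
D >= 0, so the roots are real: z = (-b +/- sqrt(D)) / (2a) = (0.204 +/- 2.046855) / (-2.074).
  z_1 = (0.204 + 2.046855) / (-2.074) = -1.0853,   |z_1| = 1.0853.
  z_2 = (0.204 - 2.046855) / (-2.074) = 0.8886,   |z_2| = 0.8886.
Moduli of all roots: 1.0853, 0.8886.
All moduli strictly greater than 1? No.
Verdict: Not stationary.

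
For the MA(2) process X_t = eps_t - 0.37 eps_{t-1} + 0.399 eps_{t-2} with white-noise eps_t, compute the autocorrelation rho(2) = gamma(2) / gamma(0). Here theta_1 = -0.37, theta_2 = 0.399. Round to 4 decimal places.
\rho(2) = 0.3078

For an MA(q) process with theta_0 = 1, the autocovariance is
  gamma(k) = sigma^2 * sum_{i=0..q-k} theta_i * theta_{i+k},
and rho(k) = gamma(k) / gamma(0). Sigma^2 cancels.
  numerator   = (1)*(0.399) = 0.399.
  denominator = (1)^2 + (-0.37)^2 + (0.399)^2 = 1.296101.
  rho(2) = 0.399 / 1.296101 = 0.3078.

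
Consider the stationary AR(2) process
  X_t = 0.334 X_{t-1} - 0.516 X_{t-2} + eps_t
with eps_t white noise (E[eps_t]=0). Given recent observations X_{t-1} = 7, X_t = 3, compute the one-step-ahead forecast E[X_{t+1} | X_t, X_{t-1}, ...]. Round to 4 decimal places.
E[X_{t+1} \mid \mathcal F_t] = -2.6100

For an AR(p) model X_t = c + sum_i phi_i X_{t-i} + eps_t, the
one-step-ahead conditional mean is
  E[X_{t+1} | X_t, ...] = c + sum_i phi_i X_{t+1-i}.
Substitute known values:
  E[X_{t+1} | ...] = (0.334) * (3) + (-0.516) * (7)
                   = -2.6100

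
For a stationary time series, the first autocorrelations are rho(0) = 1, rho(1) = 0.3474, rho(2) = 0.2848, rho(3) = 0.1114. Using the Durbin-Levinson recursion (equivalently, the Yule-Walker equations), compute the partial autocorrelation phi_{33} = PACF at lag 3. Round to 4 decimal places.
\phi_{33} = -0.0400

The PACF at lag k is phi_{kk}, the last component of the solution
to the Yule-Walker system G_k phi = r_k where
  (G_k)_{ij} = rho(|i - j|), (r_k)_i = rho(i), i,j = 1..k.
Equivalently, Durbin-Levinson gives phi_{kk} iteratively:
  phi_{11} = rho(1)
  phi_{kk} = [rho(k) - sum_{j=1..k-1} phi_{k-1,j} rho(k-j)]
            / [1 - sum_{j=1..k-1} phi_{k-1,j} rho(j)],
  phi_{k,j} = phi_{k-1,j} - phi_{kk} phi_{k-1,k-j},  j = 1..k-1.
Step k = 1:
  phi_11 = rho(1) = 0.3474.
Step k = 2:
  phi_22 = [rho(2) - phi_11 rho(1)] / [1 - phi_11 rho(1)] = [0.2848 - (0.3474)(0.3474)] / [1 - (0.3474)(0.3474)]
         = 0.16411324 / 0.87931324 = 0.186638.
  Update: phi_21 = phi_11 - phi_22 phi_11 = 0.3474 - (0.186638)(0.3474) = 0.282562.
Step k = 3:
  phi_33 = [rho(3) - phi_21 rho(2) - phi_22 rho(1)] / [1 - phi_21 rho(1) - phi_22 rho(2)]
    numerator   = 0.1114 - (0.282562)(0.2848) - (0.186638)(0.3474) = -0.03391168
    denominator = 1 - (0.282562)(0.3474) - (0.186638)(0.2848) = 0.84868348
  phi_33 = -0.03391168 / 0.84868348 = -0.04.
Therefore phi_{33} = -0.0400.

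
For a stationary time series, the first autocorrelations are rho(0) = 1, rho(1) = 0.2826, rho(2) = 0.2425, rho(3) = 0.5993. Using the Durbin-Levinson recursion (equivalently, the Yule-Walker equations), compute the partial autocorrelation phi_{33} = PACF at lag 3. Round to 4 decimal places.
\phi_{33} = 0.5530

The PACF at lag k is phi_{kk}, the last component of the solution
to the Yule-Walker system G_k phi = r_k where
  (G_k)_{ij} = rho(|i - j|), (r_k)_i = rho(i), i,j = 1..k.
Equivalently, Durbin-Levinson gives phi_{kk} iteratively:
  phi_{11} = rho(1)
  phi_{kk} = [rho(k) - sum_{j=1..k-1} phi_{k-1,j} rho(k-j)]
            / [1 - sum_{j=1..k-1} phi_{k-1,j} rho(j)],
  phi_{k,j} = phi_{k-1,j} - phi_{kk} phi_{k-1,k-j},  j = 1..k-1.
Step k = 1:
  phi_11 = rho(1) = 0.2826.
Step k = 2:
  phi_22 = [rho(2) - phi_11 rho(1)] / [1 - phi_11 rho(1)] = [0.2425 - (0.2826)(0.2826)] / [1 - (0.2826)(0.2826)]
         = 0.16263724 / 0.92013724 = 0.176753.
  Update: phi_21 = phi_11 - phi_22 phi_11 = 0.2826 - (0.176753)(0.2826) = 0.23265.
Step k = 3:
  phi_33 = [rho(3) - phi_21 rho(2) - phi_22 rho(1)] / [1 - phi_21 rho(1) - phi_22 rho(2)]
    numerator   = 0.5993 - (0.23265)(0.2425) - (0.176753)(0.2826) = 0.49293202
    denominator = 1 - (0.23265)(0.2826) - (0.176753)(0.2425) = 0.89139058
  phi_33 = 0.49293202 / 0.89139058 = 0.553.
Therefore phi_{33} = 0.5530.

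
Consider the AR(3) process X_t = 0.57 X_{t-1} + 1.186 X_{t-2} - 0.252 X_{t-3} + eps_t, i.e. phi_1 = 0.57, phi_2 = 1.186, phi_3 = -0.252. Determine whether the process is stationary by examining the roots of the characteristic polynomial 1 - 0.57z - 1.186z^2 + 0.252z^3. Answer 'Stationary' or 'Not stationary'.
\text{Not stationary}

The AR(p) characteristic polynomial is P(z) = 1 - 0.57z - 1.186z^2 + 0.252z^3.
Stationarity requires all roots to lie outside the unit circle, i.e. |z| > 1 for every root.
Degree 3: look for a simple real root z0 first, then factor out (1 - z/z0) and solve the remaining quadratic.
Testing z0 = 5: P(5) = 1 + (-0.57)(5) + (-1.186)(5)^2 + (0.252)(5)^3
  = 1 + (-2.85) + (-29.65) + (31.5) = 0.  So z_0 = 5 is a root, |z_0| = 5.
Divide out the factor (1 - 0.2 z) = (1 - z/z0) (since 1/z0 = 0.2):
  P(z) = (1 - 0.2 z)(1 + (-0.37) z + (-1.26) z^2)
  [check: z-coef -0.37 - (0.2) = -0.57; z^2-coef -1.26 - (0.2)(-0.37) = -1.186; z^3-coef -(0.2)(-1.26) = 0.252.]
Remaining roots from the quadratic factor 1 + (-0.37) z + (-1.26) z^2:
  Set 1 + (-0.37) z + (-1.26) z^2 = 0, i.e. a z^2 + b z + c = 0 with a = -1.26, b = -0.37, c = 1.
  Discriminant D = b^2 - 4ac = (-0.37)^2 - 4*(-1.26)*1 = 0.1369 - (-5.04) = 5.1769.
  D >= 0, so the roots are real: z = (-b +/- sqrt(D)) / (2a) = (0.37 +/- 2.27528) / (-2.52).
    z_1 = (0.37 + 2.27528) / (-2.52) = -1.0497,   |z_1| = 1.0497.
    z_2 = (0.37 - 2.27528) / (-2.52) = 0.7561,   |z_2| = 0.7561.
Moduli of all roots: 5.0000, 1.0497, 0.7561.
All moduli strictly greater than 1? No.
Verdict: Not stationary.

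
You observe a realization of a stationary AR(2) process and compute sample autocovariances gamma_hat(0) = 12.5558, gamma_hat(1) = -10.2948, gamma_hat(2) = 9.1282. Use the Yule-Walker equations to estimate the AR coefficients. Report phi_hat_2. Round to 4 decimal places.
\hat\phi_{2} = 0.1670

The Yule-Walker equations for an AR(p) process read, in matrix form,
  Gamma_p phi = r_p,   with   (Gamma_p)_{ij} = gamma(|i - j|),
                       (r_p)_i = gamma(i),   i,j = 1..p.
Substitute the sample gammas (Toeplitz matrix and right-hand side of size 2):
  Gamma_p = [[12.5558, -10.2948], [-10.2948, 12.5558]]
  r_p     = [-10.2948, 9.1282]
Written out:
  12.5558 phi_1 - 10.2948 phi_2 = -10.2948
  -10.2948 phi_1 + 12.5558 phi_2 = 9.1282
Solve by Cramer's rule:
  det = gamma(0)^2 - gamma(1)^2 = (12.5558)^2 - (-10.2948)^2 = 157.64811364 - 105.98290704 = 51.6652066
  phi_hat_1 = [gamma(1) gamma(0) - gamma(1) gamma(2)] / det = [(-10.2948)(12.5558) - (-10.2948)(9.1282)] / 51.6652066 = -35.28645648 / 51.6652066 = -0.683
  phi_hat_2 = [gamma(0) gamma(2) - gamma(1)^2] / det = [(12.5558)(9.1282) - (-10.2948)^2] / 51.6652066 = 8.62894652 / 51.6652066 = 0.167
So phi_hat = [-0.6830, 0.1670].
Therefore phi_hat_2 = 0.1670.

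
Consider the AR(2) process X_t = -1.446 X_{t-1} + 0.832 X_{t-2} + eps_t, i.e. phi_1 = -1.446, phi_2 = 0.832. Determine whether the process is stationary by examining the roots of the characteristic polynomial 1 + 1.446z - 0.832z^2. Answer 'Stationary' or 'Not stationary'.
\text{Not stationary}

The AR(p) characteristic polynomial is P(z) = 1 + 1.446z - 0.832z^2.
Stationarity requires all roots to lie outside the unit circle, i.e. |z| > 1 for every root.
Set 1 + (1.446) z + (-0.832) z^2 = 0, i.e. a z^2 + b z + c = 0 with a = -0.832, b = 1.446, c = 1.
Discriminant D = b^2 - 4ac = (1.446)^2 - 4*(-0.832)*1 = 2.090916 - (-3.328) = 5.418916.
D >= 0, so the roots are real: z = (-b +/- sqrt(D)) / (2a) = (-1.446 +/- 2.327857) / (-1.664).
  z_1 = (-1.446 + 2.327857) / (-1.664) = -0.53,   |z_1| = 0.53.
  z_2 = (-1.446 - 2.327857) / (-1.664) = 2.2679,   |z_2| = 2.2679.
Moduli of all roots: 0.5300, 2.2679.
All moduli strictly greater than 1? No.
Verdict: Not stationary.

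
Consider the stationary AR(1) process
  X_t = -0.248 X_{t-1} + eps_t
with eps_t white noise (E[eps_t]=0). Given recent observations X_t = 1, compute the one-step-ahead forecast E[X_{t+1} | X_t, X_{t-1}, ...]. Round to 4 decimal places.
E[X_{t+1} \mid \mathcal F_t] = -0.2480

For an AR(p) model X_t = c + sum_i phi_i X_{t-i} + eps_t, the
one-step-ahead conditional mean is
  E[X_{t+1} | X_t, ...] = c + sum_i phi_i X_{t+1-i}.
Substitute known values:
  E[X_{t+1} | ...] = (-0.248) * (1)
                   = -0.2480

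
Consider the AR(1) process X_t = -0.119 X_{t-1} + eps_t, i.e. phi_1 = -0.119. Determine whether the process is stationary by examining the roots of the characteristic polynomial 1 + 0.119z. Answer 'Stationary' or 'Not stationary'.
\text{Stationary}

The AR(p) characteristic polynomial is P(z) = 1 + 0.119z.
Stationarity requires all roots to lie outside the unit circle, i.e. |z| > 1 for every root.
This is linear in z: 1 + (0.119) z = 0  =>  z = -1/(0.119) = -8.403361,  |z| = 8.403361.
Moduli of all roots: 8.4034.
All moduli strictly greater than 1? Yes.
Verdict: Stationary.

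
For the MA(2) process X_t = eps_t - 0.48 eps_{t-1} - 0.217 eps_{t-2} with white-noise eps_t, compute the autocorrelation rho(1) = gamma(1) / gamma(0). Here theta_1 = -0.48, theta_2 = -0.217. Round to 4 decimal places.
\rho(1) = -0.2942

For an MA(q) process with theta_0 = 1, the autocovariance is
  gamma(k) = sigma^2 * sum_{i=0..q-k} theta_i * theta_{i+k},
and rho(k) = gamma(k) / gamma(0). Sigma^2 cancels.
  numerator   = (1)*(-0.48) + (-0.48)*(-0.217) = -0.37584.
  denominator = (1)^2 + (-0.48)^2 + (-0.217)^2 = 1.277489.
  rho(1) = -0.37584 / 1.277489 = -0.2942.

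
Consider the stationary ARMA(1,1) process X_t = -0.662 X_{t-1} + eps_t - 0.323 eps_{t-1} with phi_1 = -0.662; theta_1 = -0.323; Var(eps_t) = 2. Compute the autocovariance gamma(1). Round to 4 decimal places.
\gamma(1) = -4.2567

Multiply the model equation by X_{t-k} and take expectations. With theta_0 = psi_0 = 1 and psi_j the MA(infinity) weights, this gives
  gamma(k) - sum_i phi_i gamma(k-i) = c_k,
  c_k = sigma^2 * sum_{j=k..q} theta_j psi_{j-k}   (c_k = 0 for k > q),
using gamma(-m) = gamma(m).
psi-weights needed (psi_j = theta_j + sum_i phi_i psi_{j-i}):
  psi_1 = theta_1 + phi_1 = -0.323 + (-0.662) = -0.985
Right-hand sides:
  c_0 = sigma^2 (1 + theta_1 psi_1) = 2 * (1 + (-0.323)(-0.985)) = 2 * 1.318155 = 2.63631
  c_1 = sigma^2 theta_1 = 2 * (-0.323) = -0.646
  c_2 = 0
Equations for k = 0 and k = 1 (AR order 1):
  gamma(0) = phi_1 gamma(1) + c_0
  gamma(1) = phi_1 gamma(0) + c_1
Substituting the second into the first: gamma(0) (1 - phi_1^2) = c_0 + phi_1 c_1, so
  gamma(0) = (c_0 + phi_1 c_1) / (1 - phi_1^2) = (2.63631 + (-0.662)(-0.646)) / (1 - (-0.662)^2) = 3.063962 / 0.561756 = 5.454258.
  gamma(1) = phi_1 gamma(0) + c_1 = (-0.662)(5.454258) + (-0.646) = -4.256719.
Therefore gamma(1) = -4.2567 (to 4 decimal places).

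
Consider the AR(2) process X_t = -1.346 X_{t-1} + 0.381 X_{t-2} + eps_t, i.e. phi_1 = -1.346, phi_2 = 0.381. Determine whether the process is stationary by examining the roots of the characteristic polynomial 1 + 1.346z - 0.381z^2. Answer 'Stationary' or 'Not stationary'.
\text{Not stationary}

The AR(p) characteristic polynomial is P(z) = 1 + 1.346z - 0.381z^2.
Stationarity requires all roots to lie outside the unit circle, i.e. |z| > 1 for every root.
Set 1 + (1.346) z + (-0.381) z^2 = 0, i.e. a z^2 + b z + c = 0 with a = -0.381, b = 1.346, c = 1.
Discriminant D = b^2 - 4ac = (1.346)^2 - 4*(-0.381)*1 = 1.811716 - (-1.524) = 3.335716.
D >= 0, so the roots are real: z = (-b +/- sqrt(D)) / (2a) = (-1.346 +/- 1.826394) / (-0.762).
  z_1 = (-1.346 + 1.826394) / (-0.762) = -0.6304,   |z_1| = 0.6304.
  z_2 = (-1.346 - 1.826394) / (-0.762) = 4.1632,   |z_2| = 4.1632.
Moduli of all roots: 0.6304, 4.1632.
All moduli strictly greater than 1? No.
Verdict: Not stationary.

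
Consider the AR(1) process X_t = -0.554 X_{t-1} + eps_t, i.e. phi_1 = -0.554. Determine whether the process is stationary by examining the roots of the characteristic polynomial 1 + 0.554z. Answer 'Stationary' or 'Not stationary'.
\text{Stationary}

The AR(p) characteristic polynomial is P(z) = 1 + 0.554z.
Stationarity requires all roots to lie outside the unit circle, i.e. |z| > 1 for every root.
This is linear in z: 1 + (0.554) z = 0  =>  z = -1/(0.554) = -1.805054,  |z| = 1.805054.
Moduli of all roots: 1.8051.
All moduli strictly greater than 1? Yes.
Verdict: Stationary.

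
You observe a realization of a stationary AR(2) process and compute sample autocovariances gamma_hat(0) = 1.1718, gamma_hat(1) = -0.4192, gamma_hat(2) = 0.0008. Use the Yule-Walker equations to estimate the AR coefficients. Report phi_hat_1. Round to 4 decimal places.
\hat\phi_{1} = -0.4100

The Yule-Walker equations for an AR(p) process read, in matrix form,
  Gamma_p phi = r_p,   with   (Gamma_p)_{ij} = gamma(|i - j|),
                       (r_p)_i = gamma(i),   i,j = 1..p.
Substitute the sample gammas (Toeplitz matrix and right-hand side of size 2):
  Gamma_p = [[1.1718, -0.4192], [-0.4192, 1.1718]]
  r_p     = [-0.4192, 0.0008]
Written out:
  1.1718 phi_1 - 0.4192 phi_2 = -0.4192
  -0.4192 phi_1 + 1.1718 phi_2 = 0.0008
Solve by Cramer's rule:
  det = gamma(0)^2 - gamma(1)^2 = (1.1718)^2 - (-0.4192)^2 = 1.37311524 - 0.17572864 = 1.1973866
  phi_hat_1 = [gamma(1) gamma(0) - gamma(1) gamma(2)] / det = [(-0.4192)(1.1718) - (-0.4192)(0.0008)] / 1.1973866 = -0.4908832 / 1.1973866 = -0.41
  phi_hat_2 = [gamma(0) gamma(2) - gamma(1)^2] / det = [(1.1718)(0.0008) - (-0.4192)^2] / 1.1973866 = -0.1747912 / 1.1973866 = -0.146
So phi_hat = [-0.4100, -0.1460].
Therefore phi_hat_1 = -0.4100.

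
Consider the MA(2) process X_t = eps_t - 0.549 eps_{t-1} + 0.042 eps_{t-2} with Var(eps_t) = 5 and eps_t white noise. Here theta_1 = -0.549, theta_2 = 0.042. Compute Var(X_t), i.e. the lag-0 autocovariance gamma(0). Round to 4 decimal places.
\gamma(0) = 6.5158

For an MA(q) process X_t = eps_t + sum_i theta_i eps_{t-i} with
Var(eps_t) = sigma^2, the variance is
  gamma(0) = sigma^2 * (1 + sum_i theta_i^2).
  sum_i theta_i^2 = (-0.549)^2 + (0.042)^2 = 0.301401 + 0.001764 = 0.303165.
  gamma(0) = 5 * (1 + 0.303165) = 5 * 1.303165 = 6.515825, which rounds to 6.5158.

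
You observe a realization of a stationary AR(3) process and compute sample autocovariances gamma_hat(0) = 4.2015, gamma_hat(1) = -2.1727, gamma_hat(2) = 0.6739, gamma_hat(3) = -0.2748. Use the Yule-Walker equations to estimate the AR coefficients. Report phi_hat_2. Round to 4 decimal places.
\hat\phi_{2} = -0.1840

The Yule-Walker equations for an AR(p) process read, in matrix form,
  Gamma_p phi = r_p,   with   (Gamma_p)_{ij} = gamma(|i - j|),
                       (r_p)_i = gamma(i),   i,j = 1..p.
Substitute the sample gammas (Toeplitz matrix and right-hand side of size 3):
  Gamma_p = [[4.2015, -2.1727, 0.6739], [-2.1727, 4.2015, -2.1727], [0.6739, -2.1727, 4.2015]]
  r_p     = [-2.1727, 0.6739, -0.2748]
Written out (R1..R3):
  (R1) 4.2015 phi_1 - 2.1727 phi_2 + 0.6739 phi_3 = -2.1727
  (R2) -2.1727 phi_1 + 4.2015 phi_2 - 2.1727 phi_3 = 0.6739
  (R3) 0.6739 phi_1 - 2.1727 phi_2 + 4.2015 phi_3 = -0.2748
Gaussian elimination:
  R2 <- R2 - (-2.1727/4.2015) R1 = R2 - (-0.517125) R1:  3.077943 phi_2 - 1.82421 phi_3 = -0.449657
  R3 <- R3 - (0.6739/4.2015) R1 = R3 - (0.160395) R1:  -1.82421 phi_2 + 4.09341 phi_3 = 0.07369
  R3 <- R3 - (-1.82421/3.077943) R2 = R3 - (-0.592672) R2:  3.012252 phi_3 = -0.192809
Back-substitution:
  phi_hat_3 = -0.192809 / 3.012252 = -0.064008
  phi_hat_2 = (-0.449657 - (-1.82421)(-0.064008)) / 3.077943 = -0.184026
  phi_hat_1 = (-2.1727 - (-2.1727)(-0.184026) - (0.6739)(-0.064008)) / 4.2015 = -0.602023
So phi_hat = [-0.6020, -0.1840, -0.0640].
Therefore phi_hat_2 = -0.1840.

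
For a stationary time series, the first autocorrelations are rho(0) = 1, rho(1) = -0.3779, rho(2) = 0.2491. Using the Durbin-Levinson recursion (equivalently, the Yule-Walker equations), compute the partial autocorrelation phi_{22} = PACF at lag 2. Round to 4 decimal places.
\phi_{22} = 0.1240

The PACF at lag k is phi_{kk}, the last component of the solution
to the Yule-Walker system G_k phi = r_k where
  (G_k)_{ij} = rho(|i - j|), (r_k)_i = rho(i), i,j = 1..k.
Equivalently, Durbin-Levinson gives phi_{kk} iteratively:
  phi_{11} = rho(1)
  phi_{kk} = [rho(k) - sum_{j=1..k-1} phi_{k-1,j} rho(k-j)]
            / [1 - sum_{j=1..k-1} phi_{k-1,j} rho(j)],
  phi_{k,j} = phi_{k-1,j} - phi_{kk} phi_{k-1,k-j},  j = 1..k-1.
Step k = 1:
  phi_11 = rho(1) = -0.3779.
Step k = 2:
  phi_22 = [rho(2) - phi_11 rho(1)] / [1 - phi_11 rho(1)] = [0.2491 - (-0.3779)(-0.3779)] / [1 - (-0.3779)(-0.3779)]
         = 0.10629159 / 0.85719159 = 0.124.
Therefore phi_{22} = 0.1240.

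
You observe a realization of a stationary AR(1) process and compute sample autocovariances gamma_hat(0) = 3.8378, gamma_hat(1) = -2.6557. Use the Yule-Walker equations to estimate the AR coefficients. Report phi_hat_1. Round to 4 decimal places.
\hat\phi_{1} = -0.6920

The Yule-Walker equations for an AR(p) process read, in matrix form,
  Gamma_p phi = r_p,   with   (Gamma_p)_{ij} = gamma(|i - j|),
                       (r_p)_i = gamma(i),   i,j = 1..p.
Substitute the sample gammas (Toeplitz matrix and right-hand side of size 1):
  Gamma_p = [[3.8378]]
  r_p     = [-2.6557]
With p = 1 this is the single equation gamma(0) phi_1 = gamma(1):
  phi_hat_1 = gamma(1) / gamma(0) = -2.6557 / 3.8378 = -0.6920.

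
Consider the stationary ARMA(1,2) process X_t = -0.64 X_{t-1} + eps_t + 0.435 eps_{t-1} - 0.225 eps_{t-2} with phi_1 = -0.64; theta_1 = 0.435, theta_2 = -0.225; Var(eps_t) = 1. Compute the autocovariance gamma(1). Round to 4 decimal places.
\gamma(1) = -0.1953

Multiply the model equation by X_{t-k} and take expectations. With theta_0 = psi_0 = 1 and psi_j the MA(infinity) weights, this gives
  gamma(k) - sum_i phi_i gamma(k-i) = c_k,
  c_k = sigma^2 * sum_{j=k..q} theta_j psi_{j-k}   (c_k = 0 for k > q),
using gamma(-m) = gamma(m).
psi-weights needed (psi_j = theta_j + sum_i phi_i psi_{j-i}):
  psi_1 = theta_1 + phi_1 = 0.435 + (-0.64) = -0.205
  psi_2 = theta_2 + phi_1 psi_1 = -0.225 + (-0.64)(-0.205) = -0.0938
Right-hand sides:
  c_0 = sigma^2 (1 + theta_1 psi_1 + theta_2 psi_2) = 1 * (1 + (0.435)(-0.205) + (-0.225)(-0.0938)) = 1 * 0.93193 = 0.93193
  c_1 = sigma^2 (theta_1 + theta_2 psi_1) = 1 * (0.435 + (-0.225)(-0.205)) = 0.481125
  c_2 = sigma^2 theta_2 = 1 * (-0.225) = -0.225
Equations for k = 0 and k = 1 (AR order 1):
  gamma(0) = phi_1 gamma(1) + c_0
  gamma(1) = phi_1 gamma(0) + c_1
Substituting the second into the first: gamma(0) (1 - phi_1^2) = c_0 + phi_1 c_1, so
  gamma(0) = (c_0 + phi_1 c_1) / (1 - phi_1^2) = (0.93193 + (-0.64)(0.481125)) / (1 - (-0.64)^2) = 0.62401 / 0.5904 = 1.056928.
  gamma(1) = phi_1 gamma(0) + c_1 = (-0.64)(1.056928) + (0.481125) = -0.195309.
Therefore gamma(1) = -0.1953 (to 4 decimal places).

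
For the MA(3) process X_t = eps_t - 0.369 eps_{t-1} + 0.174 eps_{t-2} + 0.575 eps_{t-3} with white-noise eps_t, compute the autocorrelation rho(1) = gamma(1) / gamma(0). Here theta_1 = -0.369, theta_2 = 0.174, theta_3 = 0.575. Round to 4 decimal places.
\rho(1) = -0.2225

For an MA(q) process with theta_0 = 1, the autocovariance is
  gamma(k) = sigma^2 * sum_{i=0..q-k} theta_i * theta_{i+k},
and rho(k) = gamma(k) / gamma(0). Sigma^2 cancels.
  numerator   = (1)*(-0.369) + (-0.369)*(0.174) + (0.174)*(0.575) = -0.333156.
  denominator = (1)^2 + (-0.369)^2 + (0.174)^2 + (0.575)^2 = 1.497062.
  rho(1) = -0.333156 / 1.497062 = -0.2225.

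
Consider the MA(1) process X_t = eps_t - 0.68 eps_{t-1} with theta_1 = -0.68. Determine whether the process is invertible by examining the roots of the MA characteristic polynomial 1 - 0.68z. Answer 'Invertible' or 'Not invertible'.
\text{Invertible}

The MA(q) characteristic polynomial is P(z) = 1 - 0.68z.
Invertibility requires all roots to lie outside the unit circle, i.e. |z| > 1 for every root.
This is linear in z: 1 + (-0.68) z = 0  =>  z = -1/(-0.68) = 1.470588,  |z| = 1.470588.
Moduli of all roots: 1.4706.
All moduli strictly greater than 1? Yes.
Verdict: Invertible.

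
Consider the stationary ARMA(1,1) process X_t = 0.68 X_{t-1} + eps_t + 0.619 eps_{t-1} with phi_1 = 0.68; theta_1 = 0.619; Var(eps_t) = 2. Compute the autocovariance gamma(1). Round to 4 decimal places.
\gamma(1) = 6.8667

Multiply the model equation by X_{t-k} and take expectations. With theta_0 = psi_0 = 1 and psi_j the MA(infinity) weights, this gives
  gamma(k) - sum_i phi_i gamma(k-i) = c_k,
  c_k = sigma^2 * sum_{j=k..q} theta_j psi_{j-k}   (c_k = 0 for k > q),
using gamma(-m) = gamma(m).
psi-weights needed (psi_j = theta_j + sum_i phi_i psi_{j-i}):
  psi_1 = theta_1 + phi_1 = 0.619 + (0.68) = 1.299
Right-hand sides:
  c_0 = sigma^2 (1 + theta_1 psi_1) = 2 * (1 + (0.619)(1.299)) = 2 * 1.804081 = 3.608162
  c_1 = sigma^2 theta_1 = 2 * (0.619) = 1.238
  c_2 = 0
Equations for k = 0 and k = 1 (AR order 1):
  gamma(0) = phi_1 gamma(1) + c_0
  gamma(1) = phi_1 gamma(0) + c_1
Substituting the second into the first: gamma(0) (1 - phi_1^2) = c_0 + phi_1 c_1, so
  gamma(0) = (c_0 + phi_1 c_1) / (1 - phi_1^2) = (3.608162 + (0.68)(1.238)) / (1 - (0.68)^2) = 4.450002 / 0.5376 = 8.277533.
  gamma(1) = phi_1 gamma(0) + c_1 = (0.68)(8.277533) + (1.238) = 6.866723.
Therefore gamma(1) = 6.8667 (to 4 decimal places).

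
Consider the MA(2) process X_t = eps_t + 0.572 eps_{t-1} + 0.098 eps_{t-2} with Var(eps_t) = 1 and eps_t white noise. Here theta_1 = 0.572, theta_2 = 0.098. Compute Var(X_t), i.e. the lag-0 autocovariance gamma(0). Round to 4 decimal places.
\gamma(0) = 1.3368

For an MA(q) process X_t = eps_t + sum_i theta_i eps_{t-i} with
Var(eps_t) = sigma^2, the variance is
  gamma(0) = sigma^2 * (1 + sum_i theta_i^2).
  sum_i theta_i^2 = (0.572)^2 + (0.098)^2 = 0.327184 + 0.009604 = 0.336788.
  gamma(0) = 1 * (1 + 0.336788) = 1 * 1.336788 = 1.336788, which rounds to 1.3368.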